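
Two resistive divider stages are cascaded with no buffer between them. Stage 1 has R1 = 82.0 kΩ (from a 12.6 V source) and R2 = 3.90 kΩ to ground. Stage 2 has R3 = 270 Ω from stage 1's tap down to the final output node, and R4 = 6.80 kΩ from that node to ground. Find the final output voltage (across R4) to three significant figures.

Stage 2 presents R3+R4 = 7070 Ω as a load on stage 1's tap.
Stage 1's lower leg becomes R2‖(R3+R4) = 2513 Ω, so V_mid = 12.6 × 2513/84510 = 0.3747 V.
Stage 2 is itself unloaded: V_out = V_mid × R4/(R3+R4) = 0.3747 × 6800/7070 = 0.360 V.

V_out ≈ 0.360 V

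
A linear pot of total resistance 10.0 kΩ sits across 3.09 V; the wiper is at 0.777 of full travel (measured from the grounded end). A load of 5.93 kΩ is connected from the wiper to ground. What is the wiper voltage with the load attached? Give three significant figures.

V ≈ 1.86 V

The wiper splits the pot into (1−α)R = 2.230 kΩ above and αR = 7.770 kΩ below.
Lower section ‖ load = 3.363 kΩ.
V_wiper = 3.09 × 3.363/(2.230 + 3.363) = 1.86 V.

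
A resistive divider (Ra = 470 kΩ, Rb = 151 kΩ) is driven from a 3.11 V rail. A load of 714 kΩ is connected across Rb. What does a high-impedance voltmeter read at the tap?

The load sits in parallel with Rb: Rb‖R_L = (151 × 714) / (151 + 714) = 124.6 kΩ.
V_out = 3.11 × 124.6 / (470 + 124.6) = 3.11 × 124.6/594.6 = 0.652 V.

V_out ≈ 0.652 V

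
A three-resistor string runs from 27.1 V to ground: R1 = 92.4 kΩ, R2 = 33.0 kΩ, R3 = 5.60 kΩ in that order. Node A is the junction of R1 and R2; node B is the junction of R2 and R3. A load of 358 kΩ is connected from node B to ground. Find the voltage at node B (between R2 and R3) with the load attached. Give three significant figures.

At node B, R3 is in parallel with the load: R3‖R_L = 5.514 kΩ.
Below node A the resistance is R2 + (R3‖R_L) = 38.51 kΩ, so V_A = 27.1 × 38.51/130.9 = 7.973 V.
Then V_B = V_A × (R3‖R_L)/(R2 + R3‖R_L) = 7.973 × 5.514/38.51 = 1.14 V.

V ≈ 1.14 V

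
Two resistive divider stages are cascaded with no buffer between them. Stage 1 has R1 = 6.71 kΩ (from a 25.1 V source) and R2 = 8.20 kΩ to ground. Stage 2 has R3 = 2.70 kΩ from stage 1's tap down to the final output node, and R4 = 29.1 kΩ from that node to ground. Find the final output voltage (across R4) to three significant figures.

Stage 2 presents R3+R4 = 31.80 kΩ as a load on stage 1's tap.
Stage 1's lower leg becomes R2‖(R3+R4) = 6.519 kΩ, so V_mid = 25.1 × 6.519/13.23 = 12.37 V.
Stage 2 is itself unloaded: V_out = V_mid × R4/(R3+R4) = 12.37 × 29.1/31.80 = 11.3 V.

V_out ≈ 11.3 V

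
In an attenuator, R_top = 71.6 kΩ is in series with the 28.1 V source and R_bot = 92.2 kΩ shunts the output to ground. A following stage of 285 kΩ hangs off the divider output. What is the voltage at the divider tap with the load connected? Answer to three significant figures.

V_out ≈ 13.9 V

The load sits in parallel with R_bot: R_bot‖R_L = (92.2 × 285) / (92.2 + 285) = 69.66 kΩ.
V_out = 28.1 × 69.66 / (71.6 + 69.66) = 28.1 × 69.66/141.3 = 13.9 V.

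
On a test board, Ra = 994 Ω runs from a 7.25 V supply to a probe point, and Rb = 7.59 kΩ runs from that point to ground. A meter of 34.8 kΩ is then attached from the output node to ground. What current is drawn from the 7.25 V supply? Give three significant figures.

Rb‖R_L = 6231 Ω, so the source sees Ra + Rb‖R_L = 7225 Ω.
I = 7.25 V / 7225 Ω = 1.00 mA.

I ≈ 1.00 mA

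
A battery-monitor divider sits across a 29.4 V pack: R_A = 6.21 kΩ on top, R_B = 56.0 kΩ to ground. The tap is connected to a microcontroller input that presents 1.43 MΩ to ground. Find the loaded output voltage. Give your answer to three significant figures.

The load sits in parallel with R_B: R_B‖R_L = (56.0 × 1430) / (56.0 + 1430) = 53.89 kΩ.
V_out = 29.4 × 53.89 / (6.21 + 53.89) = 29.4 × 53.89/60.10 = 26.4 V.

V_out ≈ 26.4 V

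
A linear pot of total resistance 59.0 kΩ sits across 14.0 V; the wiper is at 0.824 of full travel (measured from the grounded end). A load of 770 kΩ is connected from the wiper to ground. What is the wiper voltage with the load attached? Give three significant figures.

The wiper splits the pot into (1−α)R = 10.38 kΩ above and αR = 48.62 kΩ below.
Lower section ‖ load = 45.73 kΩ.
V_wiper = 14.0 × 45.73/(10.38 + 45.73) = 11.4 V.

V ≈ 11.4 V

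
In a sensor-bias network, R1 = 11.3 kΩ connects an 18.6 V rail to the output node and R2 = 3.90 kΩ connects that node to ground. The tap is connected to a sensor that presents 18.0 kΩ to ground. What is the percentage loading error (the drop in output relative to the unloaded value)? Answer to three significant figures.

The divider's output (Thévenin) resistance is R1‖R2 = 2.899 kΩ.
Fractional drop under load = R_th/(R_th + R_L) = 2.899 / (2.899 + 18.0) = 0.1387.
So the output falls by 13.9 %.

13.9 %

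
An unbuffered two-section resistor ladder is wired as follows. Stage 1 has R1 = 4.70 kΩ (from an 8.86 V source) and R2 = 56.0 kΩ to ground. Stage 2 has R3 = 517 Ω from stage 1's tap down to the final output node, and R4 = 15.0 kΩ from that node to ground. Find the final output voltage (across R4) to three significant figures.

V_out ≈ 6.18 V

Stage 2 presents R3+R4 = 15520 Ω as a load on stage 1's tap.
Stage 1's lower leg becomes R2‖(R3+R4) = 12150 Ω, so V_mid = 8.86 × 12150/16850 = 6.389 V.
Stage 2 is itself unloaded: V_out = V_mid × R4/(R3+R4) = 6.389 × 15000/15520 = 6.18 V.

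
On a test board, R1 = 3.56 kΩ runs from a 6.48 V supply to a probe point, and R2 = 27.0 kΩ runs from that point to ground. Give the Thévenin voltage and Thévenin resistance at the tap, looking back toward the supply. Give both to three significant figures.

V_th is the open-circuit tap voltage: 6.48 × 27.0/(3.56 + 27.0) = 5.73 V.
With the supply zeroed, R1 and R2 appear in parallel from the tap: R_th = R1‖R2 = (3.56 × 27.0)/30.56 = 3.15 kΩ.

V_th = 5.73 V, R_th = 3.15 kΩ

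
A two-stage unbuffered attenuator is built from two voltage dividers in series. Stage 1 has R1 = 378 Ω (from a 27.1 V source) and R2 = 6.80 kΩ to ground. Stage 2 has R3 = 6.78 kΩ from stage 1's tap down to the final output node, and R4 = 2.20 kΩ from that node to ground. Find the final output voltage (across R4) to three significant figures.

V_out ≈ 6.05 V

Stage 2 presents R3+R4 = 8980 Ω as a load on stage 1's tap.
Stage 1's lower leg becomes R2‖(R3+R4) = 3870 Ω, so V_mid = 27.1 × 3870/4248 = 24.69 V.
Stage 2 is itself unloaded: V_out = V_mid × R4/(R3+R4) = 24.69 × 2200/8980 = 6.05 V.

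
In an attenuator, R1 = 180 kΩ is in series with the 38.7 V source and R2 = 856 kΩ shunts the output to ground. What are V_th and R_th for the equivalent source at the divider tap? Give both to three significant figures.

V_th is the open-circuit tap voltage: 38.7 × 856/(180 + 856) = 32.0 V.
With the supply zeroed, R1 and R2 appear in parallel from the tap: R_th = R1‖R2 = (180 × 856)/1036 = 149 kΩ.

V_th = 32.0 V, R_th = 149 kΩ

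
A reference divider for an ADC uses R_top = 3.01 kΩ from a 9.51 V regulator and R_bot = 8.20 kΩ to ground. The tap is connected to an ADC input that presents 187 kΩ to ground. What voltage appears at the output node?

V_out ≈ 6.88 V

The load sits in parallel with R_bot: R_bot‖R_L = (8.20 × 187) / (8.20 + 187) = 7.856 kΩ.
V_out = 9.51 × 7.856 / (3.01 + 7.856) = 9.51 × 7.856/10.87 = 6.88 V.
(Unloaded it would have been 6.96 V.)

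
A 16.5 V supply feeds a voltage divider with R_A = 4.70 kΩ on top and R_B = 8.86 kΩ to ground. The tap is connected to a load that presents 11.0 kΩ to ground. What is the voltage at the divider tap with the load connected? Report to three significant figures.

V_out ≈ 8.43 V

The load sits in parallel with R_B: R_B‖R_L = (8.86 × 11.0) / (8.86 + 11.0) = 4.907 kΩ.
V_out = 16.5 × 4.907 / (4.70 + 4.907) = 16.5 × 4.907/9.607 = 8.43 V.
(Unloaded it would have been 10.8 V.)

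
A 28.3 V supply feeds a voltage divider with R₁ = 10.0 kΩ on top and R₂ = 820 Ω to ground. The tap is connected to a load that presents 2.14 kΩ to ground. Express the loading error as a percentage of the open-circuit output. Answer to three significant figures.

Unloaded V = 28.3 × 820/10820 = 2.145 V.
Loaded: R₂‖R_L = 592.8 Ω, giving V = 28.3 × 592.8/10590 = 1.584 V.
Drop = (2.145 − 1.584) / 2.145 = 26.2 %.

26.2 %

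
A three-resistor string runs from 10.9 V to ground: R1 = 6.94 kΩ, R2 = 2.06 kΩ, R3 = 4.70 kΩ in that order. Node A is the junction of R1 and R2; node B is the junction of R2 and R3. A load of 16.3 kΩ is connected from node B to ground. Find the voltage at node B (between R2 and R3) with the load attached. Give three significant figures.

At node B, R3 is in parallel with the load: R3‖R_L = 3.648 kΩ.
Below node A the resistance is R2 + (R3‖R_L) = 5.708 kΩ, so V_A = 10.9 × 5.708/12.65 = 4.919 V.
Then V_B = V_A × (R3‖R_L)/(R2 + R3‖R_L) = 4.919 × 3.648/5.708 = 3.14 V.

V ≈ 3.14 V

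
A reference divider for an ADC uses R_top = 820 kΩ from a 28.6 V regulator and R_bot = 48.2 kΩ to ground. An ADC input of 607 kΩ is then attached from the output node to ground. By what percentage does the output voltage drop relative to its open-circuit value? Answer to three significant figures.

6.98 %

The divider's output (Thévenin) resistance is R_top‖R_bot = 45.52 kΩ.
Fractional drop under load = R_th/(R_th + R_L) = 45.52 / (45.52 + 607) = 0.06977.
So the output falls by 6.98 %.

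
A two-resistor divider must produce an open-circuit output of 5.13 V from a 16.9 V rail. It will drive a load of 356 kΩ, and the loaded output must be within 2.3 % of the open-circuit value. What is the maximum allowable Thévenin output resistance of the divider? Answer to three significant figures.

R_th ≤ 8.38 kΩ

Loading drop = R_th/(R_th + R_L) ≤ 0.0230, so R_th ≤ R_L · ε/(1−ε) = 356 kΩ × 0.0230/0.9770 = 8.38 kΩ.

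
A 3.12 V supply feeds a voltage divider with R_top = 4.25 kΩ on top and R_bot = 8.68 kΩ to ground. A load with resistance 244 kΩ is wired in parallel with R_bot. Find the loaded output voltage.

The load sits in parallel with R_bot: R_bot‖R_L = (8.68 × 244) / (8.68 + 244) = 8.382 kΩ.
V_out = 3.12 × 8.382 / (4.25 + 8.382) = 3.12 × 8.382/12.63 = 2.07 V.

V_out ≈ 2.07 V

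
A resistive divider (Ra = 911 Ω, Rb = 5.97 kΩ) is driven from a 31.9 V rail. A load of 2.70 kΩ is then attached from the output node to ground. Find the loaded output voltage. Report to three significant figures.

The load sits in parallel with Rb: Rb‖R_L = (5970 × 2700) / (5970 + 2700) = 1859 Ω.
V_out = 31.9 × 1859 / (911 + 1859) = 31.9 × 1859/2770 = 21.4 V.

V_out ≈ 21.4 V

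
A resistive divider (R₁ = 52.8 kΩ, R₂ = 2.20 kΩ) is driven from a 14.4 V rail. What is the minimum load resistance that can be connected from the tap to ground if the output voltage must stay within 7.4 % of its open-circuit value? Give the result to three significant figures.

Output resistance R_th = R₁‖R₂ = (52.8 × 2.20)/55.00 = 2.112 kΩ.
The fractional drop is R_th/(R_th + R_L); requiring this ≤ 0.0740 gives R_L ≥ R_th(1/0.0740 − 1) = 2.112 × 12.51 = 26.4 kΩ.

R_L(min) ≈ 26.4 kΩ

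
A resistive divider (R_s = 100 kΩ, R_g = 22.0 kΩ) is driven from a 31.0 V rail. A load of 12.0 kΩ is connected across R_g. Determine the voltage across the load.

V_out ≈ 2.23 V

The load sits in parallel with R_g: R_g‖R_L = (22.0 × 12.0) / (22.0 + 12.0) = 7.765 kΩ.
V_out = 31.0 × 7.765 / (100 + 7.765) = 31.0 × 7.765/107.8 = 2.23 V.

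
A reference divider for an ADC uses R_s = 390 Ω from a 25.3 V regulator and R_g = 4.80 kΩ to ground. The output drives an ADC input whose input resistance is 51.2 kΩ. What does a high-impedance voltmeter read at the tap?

V_out ≈ 23.2 V

The load sits in parallel with R_g: R_g‖R_L = (4800 × 51200) / (4800 + 51200) = 4389 Ω.
V_out = 25.3 × 4389 / (390 + 4389) = 25.3 × 4389/4779 = 23.2 V.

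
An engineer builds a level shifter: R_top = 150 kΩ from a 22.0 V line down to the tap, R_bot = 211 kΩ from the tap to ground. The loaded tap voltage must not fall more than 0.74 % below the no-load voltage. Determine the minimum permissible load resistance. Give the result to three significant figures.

R_L(min) ≈ 11.8 MΩ

Output resistance R_th = R_top‖R_bot = (150 × 211)/361.0 = 87.67 kΩ.
The fractional drop is R_th/(R_th + R_L); requiring this ≤ 0.00740 gives R_L ≥ R_th(1/0.00740 − 1) = 87.67 × 134.1 = 11.8 MΩ.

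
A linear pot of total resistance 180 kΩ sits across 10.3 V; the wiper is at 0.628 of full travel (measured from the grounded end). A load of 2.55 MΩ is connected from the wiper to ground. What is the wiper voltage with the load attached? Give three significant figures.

V ≈ 6.36 V

The wiper splits the pot into (1−α)R = 66.96 kΩ above and αR = 113.0 kΩ below.
Lower section ‖ load = 108.2 kΩ.
V_wiper = 10.3 × 108.2/(66.96 + 108.2) = 6.36 V.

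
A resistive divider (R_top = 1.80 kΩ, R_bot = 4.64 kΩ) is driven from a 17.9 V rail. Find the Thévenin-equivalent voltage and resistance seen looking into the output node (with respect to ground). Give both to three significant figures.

V_th = 12.9 V, R_th = 1.30 kΩ

V_th is the open-circuit tap voltage: 17.9 × 4.64/(1.80 + 4.64) = 12.9 V.
With the supply zeroed, R_top and R_bot appear in parallel from the tap: R_th = R_top‖R_bot = (1.80 × 4.64)/6.440 = 1.30 kΩ.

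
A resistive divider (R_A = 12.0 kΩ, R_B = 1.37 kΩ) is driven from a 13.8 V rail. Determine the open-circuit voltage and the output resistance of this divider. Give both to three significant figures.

V_th = 1.41 V, R_th = 1.23 kΩ

V_th is the open-circuit tap voltage: 13.8 × 1.37/(12.0 + 1.37) = 1.41 V.
With the supply zeroed, R_A and R_B appear in parallel from the tap: R_th = R_A‖R_B = (12.0 × 1.37)/13.37 = 1.23 kΩ.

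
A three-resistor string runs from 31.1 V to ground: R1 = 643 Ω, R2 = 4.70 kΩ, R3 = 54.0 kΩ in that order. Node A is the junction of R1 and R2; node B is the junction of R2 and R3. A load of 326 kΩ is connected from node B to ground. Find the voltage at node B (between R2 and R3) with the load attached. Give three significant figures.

At node B, R3 is in parallel with the load: R3‖R_L = 46330 Ω.
Below node A the resistance is R2 + (R3‖R_L) = 51030 Ω, so V_A = 31.1 × 51030/51670 = 30.71 V.
Then V_B = V_A × (R3‖R_L)/(R2 + R3‖R_L) = 30.71 × 46330/51030 = 27.9 V.

V ≈ 27.9 V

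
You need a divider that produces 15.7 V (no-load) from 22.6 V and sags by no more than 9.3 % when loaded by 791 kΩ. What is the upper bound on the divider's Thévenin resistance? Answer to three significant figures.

R_th ≤ 81.1 kΩ

Loading drop = R_th/(R_th + R_L) ≤ 0.0930, so R_th ≤ R_L · ε/(1−ε) = 791 kΩ × 0.0930/0.9070 = 81.1 kΩ.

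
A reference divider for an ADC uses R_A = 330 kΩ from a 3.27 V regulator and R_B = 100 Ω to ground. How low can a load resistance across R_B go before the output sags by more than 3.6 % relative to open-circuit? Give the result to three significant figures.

Output resistance R_th = R_A‖R_B = (330000 × 100)/330100 = 99.97 Ω.
The fractional drop is R_th/(R_th + R_L); requiring this ≤ 0.0360 gives R_L ≥ R_th(1/0.0360 − 1) = 99.97 × 26.78 = 2.68 kΩ.

R_L(min) ≈ 2.68 kΩ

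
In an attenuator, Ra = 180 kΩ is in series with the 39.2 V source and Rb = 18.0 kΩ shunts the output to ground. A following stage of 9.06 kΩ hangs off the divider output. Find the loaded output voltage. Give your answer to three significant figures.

The load sits in parallel with Rb: Rb‖R_L = (18.0 × 9.06) / (18.0 + 9.06) = 6.027 kΩ.
V_out = 39.2 × 6.027 / (180 + 6.027) = 39.2 × 6.027/186.0 = 1.27 V.
(Unloaded it would have been 3.56 V.)

V_out ≈ 1.27 V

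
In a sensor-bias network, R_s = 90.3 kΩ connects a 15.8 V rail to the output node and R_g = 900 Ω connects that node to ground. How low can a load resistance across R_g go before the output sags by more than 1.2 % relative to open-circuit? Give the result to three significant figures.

Output resistance R_th = R_s‖R_g = (90300 × 900)/91200 = 891.1 Ω.
The fractional drop is R_th/(R_th + R_L); requiring this ≤ 0.0120 gives R_L ≥ R_th(1/0.0120 − 1) = 891.1 × 82.33 = 73.4 kΩ.

R_L(min) ≈ 73.4 kΩ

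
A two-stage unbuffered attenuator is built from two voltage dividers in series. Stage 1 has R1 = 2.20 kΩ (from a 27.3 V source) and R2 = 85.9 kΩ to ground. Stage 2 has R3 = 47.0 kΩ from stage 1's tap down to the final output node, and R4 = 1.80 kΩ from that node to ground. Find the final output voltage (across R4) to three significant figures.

Stage 2 presents R3+R4 = 48.80 kΩ as a load on stage 1's tap.
Stage 1's lower leg becomes R2‖(R3+R4) = 31.12 kΩ, so V_mid = 27.3 × 31.12/33.32 = 25.50 V.
Stage 2 is itself unloaded: V_out = V_mid × R4/(R3+R4) = 25.50 × 1.80/48.80 = 0.940 V.

V_out ≈ 0.940 V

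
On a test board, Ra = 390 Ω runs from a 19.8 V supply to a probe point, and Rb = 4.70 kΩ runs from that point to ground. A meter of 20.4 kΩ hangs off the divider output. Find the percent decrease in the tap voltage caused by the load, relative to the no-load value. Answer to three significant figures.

1.73 %

The divider's output (Thévenin) resistance is Ra‖Rb = 360.1 Ω.
Fractional drop under load = R_th/(R_th + R_L) = 360.1 / (360.1 + 20400) = 0.01735.
So the output falls by 1.73 %.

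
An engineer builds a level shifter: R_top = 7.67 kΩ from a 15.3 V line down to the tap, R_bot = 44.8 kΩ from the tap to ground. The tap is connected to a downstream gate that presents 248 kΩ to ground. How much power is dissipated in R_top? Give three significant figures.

Total resistance from the source is R_top + (R_bot‖R_L) = 45.62 kΩ, so I = 15.3/45.62 kΩ = 0.3354 mA.
P = I²·R_top = (0.3354 mA)² × 7.67 kΩ = 0.863 mW.

P ≈ 0.863 mW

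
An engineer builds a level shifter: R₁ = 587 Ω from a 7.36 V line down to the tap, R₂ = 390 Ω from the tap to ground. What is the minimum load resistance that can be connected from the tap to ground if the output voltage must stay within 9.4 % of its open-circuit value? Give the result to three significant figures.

R_L(min) ≈ 2.26 kΩ

Output resistance R_th = R₁‖R₂ = (587 × 390)/977.0 = 234.3 Ω.
The fractional drop is R_th/(R_th + R_L); requiring this ≤ 0.0940 gives R_L ≥ R_th(1/0.0940 − 1) = 234.3 × 9.638 = 2.26 kΩ.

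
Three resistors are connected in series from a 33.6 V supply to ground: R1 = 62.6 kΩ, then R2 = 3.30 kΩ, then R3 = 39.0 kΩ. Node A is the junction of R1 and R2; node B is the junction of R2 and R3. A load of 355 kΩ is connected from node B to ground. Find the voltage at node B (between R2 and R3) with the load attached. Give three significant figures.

V ≈ 11.7 V

At node B, R3 is in parallel with the load: R3‖R_L = 35.14 kΩ.
Below node A the resistance is R2 + (R3‖R_L) = 38.44 kΩ, so V_A = 33.6 × 38.44/101.0 = 12.78 V.
Then V_B = V_A × (R3‖R_L)/(R2 + R3‖R_L) = 12.78 × 35.14/38.44 = 11.7 V.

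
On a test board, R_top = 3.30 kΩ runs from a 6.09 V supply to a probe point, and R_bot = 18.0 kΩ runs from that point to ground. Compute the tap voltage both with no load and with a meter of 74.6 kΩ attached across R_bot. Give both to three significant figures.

Unloaded: 5.15 V; loaded: 4.96 V

Open-circuit: V = 6.09 × 18.0/(3.30 + 18.0) = 5.15 V.
With the load, R_bot becomes R_bot‖R_L = 14.50 kΩ, so V = 6.09 × 14.50/17.80 = 4.96 V.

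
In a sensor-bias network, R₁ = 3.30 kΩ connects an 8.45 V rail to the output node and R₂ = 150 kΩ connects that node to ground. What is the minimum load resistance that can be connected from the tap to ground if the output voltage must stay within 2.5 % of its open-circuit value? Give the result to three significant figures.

R_L(min) ≈ 126 kΩ

Output resistance R_th = R₁‖R₂ = (3.30 × 150)/153.3 = 3.229 kΩ.
The fractional drop is R_th/(R_th + R_L); requiring this ≤ 0.0250 gives R_L ≥ R_th(1/0.0250 − 1) = 3.229 × 39.00 = 126 kΩ.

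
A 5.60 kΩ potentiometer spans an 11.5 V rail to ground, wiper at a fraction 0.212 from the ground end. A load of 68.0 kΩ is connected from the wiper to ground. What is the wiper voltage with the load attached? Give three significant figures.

The wiper splits the pot into (1−α)R = 4.413 kΩ above and αR = 1.187 kΩ below.
Lower section ‖ load = 1.167 kΩ.
V_wiper = 11.5 × 1.167/(4.413 + 1.167) = 2.40 V.

V ≈ 2.40 V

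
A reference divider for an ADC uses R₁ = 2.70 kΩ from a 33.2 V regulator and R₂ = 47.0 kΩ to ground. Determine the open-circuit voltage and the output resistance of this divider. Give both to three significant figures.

V_th is the open-circuit tap voltage: 33.2 × 47.0/(2.70 + 47.0) = 31.4 V.
With the supply zeroed, R₁ and R₂ appear in parallel from the tap: R_th = R₁‖R₂ = (2.70 × 47.0)/49.70 = 2.55 kΩ.

V_th = 31.4 V, R_th = 2.55 kΩ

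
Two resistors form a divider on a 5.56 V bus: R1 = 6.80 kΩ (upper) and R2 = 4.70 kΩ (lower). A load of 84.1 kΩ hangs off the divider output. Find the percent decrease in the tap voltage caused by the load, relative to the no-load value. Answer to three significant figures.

The divider's output (Thévenin) resistance is R1‖R2 = 2.779 kΩ.
Fractional drop under load = R_th/(R_th + R_L) = 2.779 / (2.779 + 84.1) = 0.03199.
So the output falls by 3.20 %.

3.20 %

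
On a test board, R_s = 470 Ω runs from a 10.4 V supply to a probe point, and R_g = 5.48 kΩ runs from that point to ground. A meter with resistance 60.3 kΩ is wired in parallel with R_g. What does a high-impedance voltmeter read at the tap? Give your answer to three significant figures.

V_out ≈ 9.51 V

The load sits in parallel with R_g: R_g‖R_L = (5480 × 60300) / (5480 + 60300) = 5023 Ω.
V_out = 10.4 × 5023 / (470 + 5023) = 10.4 × 5023/5493 = 9.51 V.
(Unloaded it would have been 9.58 V.)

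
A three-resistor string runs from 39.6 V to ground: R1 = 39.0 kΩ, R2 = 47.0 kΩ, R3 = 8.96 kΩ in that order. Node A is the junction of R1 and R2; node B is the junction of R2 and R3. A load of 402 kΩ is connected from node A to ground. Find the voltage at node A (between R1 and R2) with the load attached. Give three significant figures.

V ≈ 22.1 V

Below node A the series string R2+R3 = 55.96 kΩ sits in parallel with the 402 kΩ load: 49.12 kΩ.
V_A = 39.6 × 49.12/(39.0 + 49.12) = 22.1 V.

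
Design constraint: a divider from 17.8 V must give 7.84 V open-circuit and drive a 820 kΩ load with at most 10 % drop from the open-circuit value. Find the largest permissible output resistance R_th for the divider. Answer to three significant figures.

R_th ≤ 91.1 kΩ

Loading drop = R_th/(R_th + R_L) ≤ 0.100, so R_th ≤ R_L · ε/(1−ε) = 820 kΩ × 0.100/0.9000 = 91.1 kΩ.
(Any R1, R2 with R2/(R1+R2) = 0.440 and R1‖R2 ≤ 91.1 kΩ will meet the spec.)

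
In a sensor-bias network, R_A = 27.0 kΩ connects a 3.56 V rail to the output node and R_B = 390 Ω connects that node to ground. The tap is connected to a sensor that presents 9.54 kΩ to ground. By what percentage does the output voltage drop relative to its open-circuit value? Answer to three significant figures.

3.87 %

The divider's output (Thévenin) resistance is R_A‖R_B = 384.4 Ω.
Fractional drop under load = R_th/(R_th + R_L) = 384.4 / (384.4 + 9540) = 0.03874.
So the output falls by 3.87 %.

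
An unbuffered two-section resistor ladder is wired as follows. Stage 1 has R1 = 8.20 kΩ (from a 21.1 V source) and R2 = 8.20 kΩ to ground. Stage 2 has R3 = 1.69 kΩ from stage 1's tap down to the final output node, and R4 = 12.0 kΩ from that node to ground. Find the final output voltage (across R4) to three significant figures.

V_out ≈ 7.12 V

Stage 2 presents R3+R4 = 13.69 kΩ as a load on stage 1's tap.
Stage 1's lower leg becomes R2‖(R3+R4) = 5.128 kΩ, so V_mid = 21.1 × 5.128/13.33 = 8.119 V.
Stage 2 is itself unloaded: V_out = V_mid × R4/(R3+R4) = 8.119 × 12.0/13.69 = 7.12 V.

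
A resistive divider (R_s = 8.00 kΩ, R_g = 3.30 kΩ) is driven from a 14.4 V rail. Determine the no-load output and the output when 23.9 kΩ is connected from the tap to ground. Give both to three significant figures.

Unloaded: 4.21 V; loaded: 3.83 V

Open-circuit: V = 14.4 × 3.30/(8.00 + 3.30) = 4.21 V.
With the load, R_g becomes R_g‖R_L = 2.900 kΩ, so V = 14.4 × 2.900/10.90 = 3.83 V.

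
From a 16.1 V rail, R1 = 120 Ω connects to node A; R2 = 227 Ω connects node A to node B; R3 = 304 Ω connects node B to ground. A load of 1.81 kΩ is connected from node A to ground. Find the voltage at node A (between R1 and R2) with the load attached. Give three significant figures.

Below node A the series string R2+R3 = 531.0 Ω sits in parallel with the 1810 Ω load: 410.6 Ω.
V_A = 16.1 × 410.6/(120 + 410.6) = 12.5 V.

V ≈ 12.5 V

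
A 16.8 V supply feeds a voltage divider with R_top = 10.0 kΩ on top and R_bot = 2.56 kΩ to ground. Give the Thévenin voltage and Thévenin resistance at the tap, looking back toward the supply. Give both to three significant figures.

V_th is the open-circuit tap voltage: 16.8 × 2.56/(10.0 + 2.56) = 3.42 V.
With the supply zeroed, R_top and R_bot appear in parallel from the tap: R_th = R_top‖R_bot = (10.0 × 2.56)/12.56 = 2.04 kΩ.

V_th = 3.42 V, R_th = 2.04 kΩ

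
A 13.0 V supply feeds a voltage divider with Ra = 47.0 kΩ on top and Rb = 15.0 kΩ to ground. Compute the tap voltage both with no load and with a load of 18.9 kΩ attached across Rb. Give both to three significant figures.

Open-circuit: V = 13.0 × 15.0/(47.0 + 15.0) = 3.15 V.
With the load, Rb becomes Rb‖R_L = 8.363 kΩ, so V = 13.0 × 8.363/55.36 = 1.96 V.

Unloaded: 3.15 V; loaded: 1.96 V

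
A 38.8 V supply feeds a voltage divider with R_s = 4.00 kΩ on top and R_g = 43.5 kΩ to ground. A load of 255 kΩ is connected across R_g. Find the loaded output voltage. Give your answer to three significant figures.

V_out ≈ 35.0 V

The load sits in parallel with R_g: R_g‖R_L = (43.5 × 255) / (43.5 + 255) = 37.16 kΩ.
V_out = 38.8 × 37.16 / (4.00 + 37.16) = 38.8 × 37.16/41.16 = 35.0 V.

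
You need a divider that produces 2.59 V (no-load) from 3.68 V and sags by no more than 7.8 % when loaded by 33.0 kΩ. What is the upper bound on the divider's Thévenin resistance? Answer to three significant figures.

Loading drop = R_th/(R_th + R_L) ≤ 0.0780, so R_th ≤ R_L · ε/(1−ε) = 33.0 kΩ × 0.0780/0.9220 = 2.79 kΩ.
(Any R1, R2 with R2/(R1+R2) = 0.704 and R1‖R2 ≤ 2.79 kΩ will meet the spec.)

R_th ≤ 2.79 kΩ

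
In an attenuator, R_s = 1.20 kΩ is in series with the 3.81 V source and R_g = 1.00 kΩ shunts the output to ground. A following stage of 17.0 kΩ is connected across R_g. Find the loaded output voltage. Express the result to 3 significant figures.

V_out ≈ 1.68 V

The load sits in parallel with R_g: R_g‖R_L = (1.00 × 17.0) / (1.00 + 17.0) = 0.9444 kΩ.
V_out = 3.81 × 0.9444 / (1.20 + 0.9444) = 3.81 × 0.9444/2.144 = 1.68 V.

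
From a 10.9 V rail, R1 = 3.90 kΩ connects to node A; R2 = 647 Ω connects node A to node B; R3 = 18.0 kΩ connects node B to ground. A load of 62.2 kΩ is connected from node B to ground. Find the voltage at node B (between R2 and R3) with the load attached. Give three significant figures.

V ≈ 8.22 V

At node B, R3 is in parallel with the load: R3‖R_L = 13960 Ω.
Below node A the resistance is R2 + (R3‖R_L) = 14610 Ω, so V_A = 10.9 × 14610/18510 = 8.603 V.
Then V_B = V_A × (R3‖R_L)/(R2 + R3‖R_L) = 8.603 × 13960/14610 = 8.22 V.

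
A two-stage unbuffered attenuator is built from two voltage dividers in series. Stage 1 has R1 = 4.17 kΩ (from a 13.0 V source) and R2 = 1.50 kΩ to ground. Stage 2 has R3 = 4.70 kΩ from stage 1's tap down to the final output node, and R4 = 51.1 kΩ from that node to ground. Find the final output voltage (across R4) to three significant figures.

V_out ≈ 3.09 V

Stage 2 presents R3+R4 = 55.80 kΩ as a load on stage 1's tap.
Stage 1's lower leg becomes R2‖(R3+R4) = 1.461 kΩ, so V_mid = 13.0 × 1.461/5.631 = 3.372 V.
Stage 2 is itself unloaded: V_out = V_mid × R4/(R3+R4) = 3.372 × 51.1/55.80 = 3.09 V.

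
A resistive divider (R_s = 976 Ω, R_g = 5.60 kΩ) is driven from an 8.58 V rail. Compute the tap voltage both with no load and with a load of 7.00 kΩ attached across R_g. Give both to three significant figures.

Unloaded: 7.31 V; loaded: 6.53 V

Open-circuit: V = 8.58 × 5600/(976 + 5600) = 7.31 V.
With the load, R_g becomes R_g‖R_L = 3111 Ω, so V = 8.58 × 3111/4087 = 6.53 V.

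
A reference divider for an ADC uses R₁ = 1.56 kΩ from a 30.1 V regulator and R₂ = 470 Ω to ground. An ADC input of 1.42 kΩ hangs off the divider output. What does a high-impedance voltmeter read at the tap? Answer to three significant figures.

V_out ≈ 5.56 V

The load sits in parallel with R₂: R₂‖R_L = (470 × 1420) / (470 + 1420) = 353.1 Ω.
V_out = 30.1 × 353.1 / (1560 + 353.1) = 30.1 × 353.1/1913 = 5.56 V.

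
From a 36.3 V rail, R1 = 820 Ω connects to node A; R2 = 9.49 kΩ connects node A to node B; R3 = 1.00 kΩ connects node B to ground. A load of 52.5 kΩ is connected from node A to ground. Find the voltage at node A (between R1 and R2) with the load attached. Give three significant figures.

Below node A the series string R2+R3 = 10490 Ω sits in parallel with the 52500 Ω load: 8743 Ω.
V_A = 36.3 × 8743/(820 + 8743) = 33.2 V.

V ≈ 33.2 V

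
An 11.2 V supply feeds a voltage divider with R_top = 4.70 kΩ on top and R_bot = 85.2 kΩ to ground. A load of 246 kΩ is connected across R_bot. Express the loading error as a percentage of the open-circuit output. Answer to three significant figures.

1.78 %

The divider's output (Thévenin) resistance is R_top‖R_bot = 4.454 kΩ.
Fractional drop under load = R_th/(R_th + R_L) = 4.454 / (4.454 + 246) = 0.01778.
So the output falls by 1.78 %.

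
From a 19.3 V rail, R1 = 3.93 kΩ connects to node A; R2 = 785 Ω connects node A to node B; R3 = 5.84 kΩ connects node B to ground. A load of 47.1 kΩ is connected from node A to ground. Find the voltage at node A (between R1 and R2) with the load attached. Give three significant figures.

V ≈ 11.5 V

Below node A the series string R2+R3 = 6625 Ω sits in parallel with the 47100 Ω load: 5808 Ω.
V_A = 19.3 × 5808/(3930 + 5808) = 11.5 V.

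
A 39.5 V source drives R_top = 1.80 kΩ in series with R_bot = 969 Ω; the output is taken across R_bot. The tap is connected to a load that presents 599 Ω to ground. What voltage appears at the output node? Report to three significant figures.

The load sits in parallel with R_bot: R_bot‖R_L = (969 × 599) / (969 + 599) = 370.2 Ω.
V_out = 39.5 × 370.2 / (1800 + 370.2) = 39.5 × 370.2/2170 = 6.74 V.
(Unloaded it would have been 13.8 V.)

V_out ≈ 6.74 V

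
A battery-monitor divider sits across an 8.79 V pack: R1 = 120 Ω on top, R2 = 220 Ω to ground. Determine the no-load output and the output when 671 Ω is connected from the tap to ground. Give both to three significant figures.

Open-circuit: V = 8.79 × 220/(120 + 220) = 5.69 V.
With the load, R2 becomes R2‖R_L = 165.7 Ω, so V = 8.79 × 165.7/285.7 = 5.10 V.

Unloaded: 5.69 V; loaded: 5.10 V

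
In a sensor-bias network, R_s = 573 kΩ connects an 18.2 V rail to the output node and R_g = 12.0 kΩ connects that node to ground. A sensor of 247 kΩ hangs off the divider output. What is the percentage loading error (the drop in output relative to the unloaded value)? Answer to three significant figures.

The divider's output (Thévenin) resistance is R_s‖R_g = 11.75 kΩ.
Fractional drop under load = R_th/(R_th + R_L) = 11.75 / (11.75 + 247) = 0.04542.
So the output falls by 4.54 %.

4.54 %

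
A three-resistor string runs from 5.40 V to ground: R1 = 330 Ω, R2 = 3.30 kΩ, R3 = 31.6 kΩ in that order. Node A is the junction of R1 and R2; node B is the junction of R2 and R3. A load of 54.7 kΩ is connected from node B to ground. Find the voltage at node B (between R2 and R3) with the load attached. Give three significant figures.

V ≈ 4.57 V

At node B, R3 is in parallel with the load: R3‖R_L = 20030 Ω.
Below node A the resistance is R2 + (R3‖R_L) = 23330 Ω, so V_A = 5.40 × 23330/23660 = 5.325 V.
Then V_B = V_A × (R3‖R_L)/(R2 + R3‖R_L) = 5.325 × 20030/23330 = 4.57 V.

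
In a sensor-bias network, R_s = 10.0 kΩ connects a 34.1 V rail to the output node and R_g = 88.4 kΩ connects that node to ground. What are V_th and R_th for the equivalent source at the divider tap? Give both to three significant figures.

V_th is the open-circuit tap voltage: 34.1 × 88.4/(10.0 + 88.4) = 30.6 V.
With the supply zeroed, R_s and R_g appear in parallel from the tap: R_th = R_s‖R_g = (10.0 × 88.4)/98.40 = 8.98 kΩ.

V_th = 30.6 V, R_th = 8.98 kΩ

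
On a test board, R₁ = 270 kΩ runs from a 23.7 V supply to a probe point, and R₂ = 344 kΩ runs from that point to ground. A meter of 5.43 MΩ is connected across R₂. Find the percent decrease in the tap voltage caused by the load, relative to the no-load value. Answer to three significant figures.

2.71 %

The divider's output (Thévenin) resistance is R₁‖R₂ = 151.3 kΩ.
Fractional drop under load = R_th/(R_th + R_L) = 151.3 / (151.3 + 5430) = 0.02710.
So the output falls by 2.71 %.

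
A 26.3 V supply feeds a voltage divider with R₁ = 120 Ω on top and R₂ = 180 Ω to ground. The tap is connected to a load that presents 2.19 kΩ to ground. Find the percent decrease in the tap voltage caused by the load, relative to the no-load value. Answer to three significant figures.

3.18 %

The divider's output (Thévenin) resistance is R₁‖R₂ = 72.00 Ω.
Fractional drop under load = R_th/(R_th + R_L) = 72.00 / (72.00 + 2190) = 0.03183.
So the output falls by 3.18 %.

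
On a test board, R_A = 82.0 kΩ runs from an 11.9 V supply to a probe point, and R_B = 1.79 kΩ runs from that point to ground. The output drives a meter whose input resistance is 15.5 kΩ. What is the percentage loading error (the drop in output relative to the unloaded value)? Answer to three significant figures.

10.2 %

The divider's output (Thévenin) resistance is R_A‖R_B = 1.752 kΩ.
Fractional drop under load = R_th/(R_th + R_L) = 1.752 / (1.752 + 15.5) = 0.1015.
So the output falls by 10.2 %.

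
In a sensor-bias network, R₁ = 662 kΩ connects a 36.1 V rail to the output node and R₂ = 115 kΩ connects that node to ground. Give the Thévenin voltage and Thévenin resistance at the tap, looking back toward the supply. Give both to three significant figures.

V_th = 5.34 V, R_th = 98.0 kΩ

V_th is the open-circuit tap voltage: 36.1 × 115/(662 + 115) = 5.34 V.
With the supply zeroed, R₁ and R₂ appear in parallel from the tap: R_th = R₁‖R₂ = (662 × 115)/777.0 = 98.0 kΩ.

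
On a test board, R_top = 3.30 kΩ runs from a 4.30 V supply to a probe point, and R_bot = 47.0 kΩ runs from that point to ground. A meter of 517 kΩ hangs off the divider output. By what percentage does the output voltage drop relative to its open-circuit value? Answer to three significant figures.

The divider's output (Thévenin) resistance is R_top‖R_bot = 3.083 kΩ.
Fractional drop under load = R_th/(R_th + R_L) = 3.083 / (3.083 + 517) = 0.005929.
So the output falls by 0.593 %.

0.593 %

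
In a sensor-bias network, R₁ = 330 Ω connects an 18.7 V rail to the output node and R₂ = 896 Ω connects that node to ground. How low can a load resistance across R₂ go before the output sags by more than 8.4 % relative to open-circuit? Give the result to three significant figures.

R_L(min) ≈ 2.63 kΩ

Output resistance R_th = R₁‖R₂ = (330 × 896)/1226 = 241.2 Ω.
The fractional drop is R_th/(R_th + R_L); requiring this ≤ 0.0840 gives R_L ≥ R_th(1/0.0840 − 1) = 241.2 × 10.90 = 2.63 kΩ.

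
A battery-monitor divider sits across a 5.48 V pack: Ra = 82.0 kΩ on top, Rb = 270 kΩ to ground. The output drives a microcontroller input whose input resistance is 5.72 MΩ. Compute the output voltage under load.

V_out ≈ 4.16 V

The load sits in parallel with Rb: Rb‖R_L = (270 × 5720) / (270 + 5720) = 257.8 kΩ.
V_out = 5.48 × 257.8 / (82.0 + 257.8) = 5.48 × 257.8/339.8 = 4.16 V.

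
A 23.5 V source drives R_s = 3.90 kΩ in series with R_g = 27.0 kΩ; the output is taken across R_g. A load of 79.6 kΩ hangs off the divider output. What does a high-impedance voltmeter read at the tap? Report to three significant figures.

The load sits in parallel with R_g: R_g‖R_L = (27.0 × 79.6) / (27.0 + 79.6) = 20.16 kΩ.
V_out = 23.5 × 20.16 / (3.90 + 20.16) = 23.5 × 20.16/24.06 = 19.7 V.

V_out ≈ 19.7 V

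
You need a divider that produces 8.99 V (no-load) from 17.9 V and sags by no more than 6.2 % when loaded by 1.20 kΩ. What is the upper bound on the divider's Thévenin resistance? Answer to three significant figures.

R_th ≤ 79.3 Ω

Loading drop = R_th/(R_th + R_L) ≤ 0.0620, so R_th ≤ R_L · ε/(1−ε) = 1.20 kΩ × 0.0620/0.9380 = 79.3 Ω.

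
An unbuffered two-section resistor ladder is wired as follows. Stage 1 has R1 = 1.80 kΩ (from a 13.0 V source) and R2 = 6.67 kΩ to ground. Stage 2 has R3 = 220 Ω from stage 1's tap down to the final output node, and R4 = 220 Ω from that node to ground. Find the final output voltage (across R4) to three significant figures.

V_out ≈ 1.21 V

Stage 2 presents R3+R4 = 440.0 Ω as a load on stage 1's tap.
Stage 1's lower leg becomes R2‖(R3+R4) = 412.8 Ω, so V_mid = 13.0 × 412.8/2213 = 2.425 V.
Stage 2 is itself unloaded: V_out = V_mid × R4/(R3+R4) = 2.425 × 220/440.0 = 1.21 V.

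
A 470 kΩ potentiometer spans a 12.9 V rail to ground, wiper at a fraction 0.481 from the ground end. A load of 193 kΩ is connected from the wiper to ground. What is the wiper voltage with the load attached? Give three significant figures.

V ≈ 3.86 V

The wiper splits the pot into (1−α)R = 243.9 kΩ above and αR = 226.1 kΩ below.
Lower section ‖ load = 104.1 kΩ.
V_wiper = 12.9 × 104.1/(243.9 + 104.1) = 3.86 V.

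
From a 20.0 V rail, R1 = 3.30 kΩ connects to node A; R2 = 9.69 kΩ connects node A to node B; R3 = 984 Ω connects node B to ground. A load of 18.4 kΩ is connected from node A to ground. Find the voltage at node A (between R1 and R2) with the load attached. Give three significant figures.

Below node A the series string R2+R3 = 10670 Ω sits in parallel with the 18400 Ω load: 6755 Ω.
V_A = 20.0 × 6755/(3300 + 6755) = 13.4 V.

V ≈ 13.4 V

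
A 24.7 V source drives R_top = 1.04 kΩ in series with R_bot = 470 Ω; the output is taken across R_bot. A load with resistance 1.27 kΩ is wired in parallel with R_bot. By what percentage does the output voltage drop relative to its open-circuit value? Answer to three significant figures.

The divider's output (Thévenin) resistance is R_top‖R_bot = 323.7 Ω.
Fractional drop under load = R_th/(R_th + R_L) = 323.7 / (323.7 + 1270) = 0.2031.
So the output falls by 20.3 %.

20.3 %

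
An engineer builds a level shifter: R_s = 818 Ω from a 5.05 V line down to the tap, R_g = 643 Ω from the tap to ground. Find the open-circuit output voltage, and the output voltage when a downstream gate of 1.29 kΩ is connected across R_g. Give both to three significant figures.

Open-circuit: V = 5.05 × 643/(818 + 643) = 2.22 V.
With the load, R_g becomes R_g‖R_L = 429.1 Ω, so V = 5.05 × 429.1/1247 = 1.74 V.

Unloaded: 2.22 V; loaded: 1.74 V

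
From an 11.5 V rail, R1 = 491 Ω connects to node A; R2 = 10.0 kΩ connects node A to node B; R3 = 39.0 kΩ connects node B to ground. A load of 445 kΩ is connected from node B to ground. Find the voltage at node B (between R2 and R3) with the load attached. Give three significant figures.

At node B, R3 is in parallel with the load: R3‖R_L = 35860 Ω.
Below node A the resistance is R2 + (R3‖R_L) = 45860 Ω, so V_A = 11.5 × 45860/46350 = 11.38 V.
Then V_B = V_A × (R3‖R_L)/(R2 + R3‖R_L) = 11.38 × 35860/45860 = 8.90 V.

V ≈ 8.90 V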